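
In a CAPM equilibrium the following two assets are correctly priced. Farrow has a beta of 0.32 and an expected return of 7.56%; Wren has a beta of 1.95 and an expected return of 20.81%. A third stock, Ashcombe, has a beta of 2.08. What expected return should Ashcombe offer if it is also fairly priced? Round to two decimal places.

MRP (SML slope) = (20.81% − 7.56%) / (1.95 − 0.32) = 13.25% / 1.63 = 8.1288%
R_f (intercept) = 7.56% − 0.32 × 8.1288% = 4.9588%
E(R_Ashcombe) = R_f + β × MRP = 4.9588% + 2.08 × 8.1288% = 21.87%

21.87%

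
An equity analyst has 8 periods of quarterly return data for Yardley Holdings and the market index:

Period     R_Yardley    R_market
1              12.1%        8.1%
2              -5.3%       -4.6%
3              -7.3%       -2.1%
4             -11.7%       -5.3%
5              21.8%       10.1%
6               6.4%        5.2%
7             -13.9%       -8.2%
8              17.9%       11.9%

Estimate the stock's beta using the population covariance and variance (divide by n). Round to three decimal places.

1.732

Mean R_i = (12.1 − 5.3 − 7.3 − 11.7 + 21.8 + 6.4 − 13.9 + 17.9) / 8 = 2.5000%
Mean R_m = (8.1 − 4.6 − 2.1 − 5.3 + 10.1 + 5.2 − 8.2 + 11.9) / 8 = 1.8875%
Σ(R_i − R̄_i)(R_m − R̄_m) = 742.4300  ⇒  Cov = 742.4300 / 8 = 92.8038
Σ(R_m − R̄_m)² = 428.6688  ⇒  Var(R_m) = 428.6688 / 8 = 53.5836
β = Cov / Var(R_m) = 92.8038 / 53.5836 = 1.7319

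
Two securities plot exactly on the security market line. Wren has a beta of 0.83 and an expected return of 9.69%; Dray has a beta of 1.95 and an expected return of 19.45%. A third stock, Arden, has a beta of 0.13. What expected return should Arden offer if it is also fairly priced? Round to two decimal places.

MRP (SML slope) = (19.45% − 9.69%) / (1.95 − 0.83) = 9.76% / 1.12 = 8.7143%
R_f (intercept) = 9.69% − 0.83 × 8.7143% = 2.4571%
E(R_Arden) = R_f + β × MRP = 2.4571% + 0.13 × 8.7143% = 3.59%

3.59%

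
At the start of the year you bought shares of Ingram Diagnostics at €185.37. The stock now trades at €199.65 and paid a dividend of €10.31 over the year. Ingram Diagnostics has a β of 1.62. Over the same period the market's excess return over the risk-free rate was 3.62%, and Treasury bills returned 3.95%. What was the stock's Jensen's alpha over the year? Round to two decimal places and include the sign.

Realised HPR = (P1 + D1 − P0) / P0 = (199.65 + 10.31 − 185.37) / 185.37 = 24.59 / 185.37 = 13.2654%
CAPM required = R_f + β·MRP = 3.95% + 1.62 × 3.62% = 9.8144%
α = realised − required = 13.2654% − 9.8144% = +3.45%

+3.45%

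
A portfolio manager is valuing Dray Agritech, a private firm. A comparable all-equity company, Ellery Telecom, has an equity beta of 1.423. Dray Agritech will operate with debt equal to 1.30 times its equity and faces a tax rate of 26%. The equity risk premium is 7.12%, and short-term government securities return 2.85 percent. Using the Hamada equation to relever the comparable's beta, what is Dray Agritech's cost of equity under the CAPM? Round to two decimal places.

β_L = β_U × [1 + (1 − t)(D/E)] = 1.423 × [1 + (1 − 0.26) × 1.30]
    = 1.423 × [1 + 0.74 × 1.30] = 1.423 × 1.9620 = 2.7919
E(R) = R_f + β_L × MRP = 2.85% + 2.7919 × 7.12% = 22.73%

22.73%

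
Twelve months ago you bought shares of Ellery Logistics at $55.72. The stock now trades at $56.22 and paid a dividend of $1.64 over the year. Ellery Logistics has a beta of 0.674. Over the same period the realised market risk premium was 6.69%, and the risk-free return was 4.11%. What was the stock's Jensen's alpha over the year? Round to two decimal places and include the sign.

Realised HPR = (P1 + D1 − P0) / P0 = (56.22 + 1.64 − 55.72) / 55.72 = 2.14 / 55.72 = 3.8406%
CAPM required = R_f + β·MRP = 4.11% + 0.674 × 6.69% = 8.61906%
α = realised − required = 3.8406% − 8.61906% = -4.78%

-4.78%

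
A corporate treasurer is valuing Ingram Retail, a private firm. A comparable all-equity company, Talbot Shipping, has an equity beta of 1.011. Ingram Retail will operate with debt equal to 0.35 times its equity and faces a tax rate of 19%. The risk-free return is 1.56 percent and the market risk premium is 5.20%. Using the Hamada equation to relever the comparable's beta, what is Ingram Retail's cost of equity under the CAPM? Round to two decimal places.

8.31%

β_L = β_U × [1 + (1 − t)(D/E)] = 1.011 × [1 + (1 − 0.19) × 0.35]
    = 1.011 × [1 + 0.81 × 0.35] = 1.011 × 1.2835 = 1.2976
E(R) = R_f + β_L × MRP = 1.56% + 1.2976 × 5.20% = 8.31%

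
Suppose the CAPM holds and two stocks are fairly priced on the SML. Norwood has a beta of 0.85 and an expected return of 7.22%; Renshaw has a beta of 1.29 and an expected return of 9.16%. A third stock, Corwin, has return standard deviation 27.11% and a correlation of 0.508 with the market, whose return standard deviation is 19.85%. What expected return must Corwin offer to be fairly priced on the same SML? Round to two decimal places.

6.53%

MRP = (9.16% − 7.22%) / (1.29 − 0.85) = 4.4091%
R_f = 7.22% − 0.85 × 4.4091% = 3.4723%
β_Corwin = ρ·σ_i/σ_m = 0.508 × 27.11 / 19.85 = 0.6938
E(R_Corwin) = R_f + β × MRP = 3.4723% + 0.6938 × 4.4091% = 6.53%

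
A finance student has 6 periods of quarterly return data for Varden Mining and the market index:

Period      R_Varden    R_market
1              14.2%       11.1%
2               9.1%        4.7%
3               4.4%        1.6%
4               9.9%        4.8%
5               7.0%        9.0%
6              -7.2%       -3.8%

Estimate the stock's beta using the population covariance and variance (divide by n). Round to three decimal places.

1.236

Mean R_i = (14.2 + 9.1 + 4.4 + 9.9 + 7.0 − 7.2) / 6 = 6.2333%
Mean R_m = (11.1 + 4.7 + 1.6 + 4.8 + 9.0 − 3.8) / 6 = 4.5667%
Σ(R_i − R̄_i)(R_m − R̄_m) = 174.5167  ⇒  Cov = 174.5167 / 6 = 29.0861
Σ(R_m − R̄_m)² = 141.2133  ⇒  Var(R_m) = 141.2133 / 6 = 23.5356
β = Cov / Var(R_m) = 29.0861 / 23.5356 = 1.2358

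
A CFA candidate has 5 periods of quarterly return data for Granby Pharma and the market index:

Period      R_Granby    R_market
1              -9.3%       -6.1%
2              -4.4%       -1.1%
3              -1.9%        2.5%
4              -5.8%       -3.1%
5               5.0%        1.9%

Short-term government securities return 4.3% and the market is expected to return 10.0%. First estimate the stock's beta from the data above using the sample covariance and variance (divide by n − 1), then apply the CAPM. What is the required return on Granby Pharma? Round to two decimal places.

Mean R_i = (-9.3 − 4.4 − 1.9 − 5.8 + 5.0) / 5 = -3.2800%
Mean R_m = (-6.1 − 1.1 + 2.5 − 3.1 + 1.9) / 5 = -1.1800%
Σ(R_i − R̄_i)(R_m − R̄_m) = 64.9480  ⇒  Cov = 64.9480 / 4 = 16.2370
Σ(R_m − R̄_m)² = 50.9280  ⇒  Var(R_m) = 50.9280 / 4 = 12.7320
β = Cov / Var(R_m) = 16.2370 / 12.7320 = 1.2753
MRP = 10.0% − 4.3% = 5.70%
E(R) = R_f + β × MRP = 4.3% + 1.2753 × 5.7% = 11.57%

11.57%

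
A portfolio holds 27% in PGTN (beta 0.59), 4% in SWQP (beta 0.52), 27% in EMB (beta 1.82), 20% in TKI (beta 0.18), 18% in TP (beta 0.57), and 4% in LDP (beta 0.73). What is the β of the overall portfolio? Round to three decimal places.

0.839

β_P = Σ w_i β_i = 0.27×0.59 + 0.04×0.52 + 0.27×1.82 + 0.20×0.18 + 0.18×0.57 + 0.04×0.73 = 0.8393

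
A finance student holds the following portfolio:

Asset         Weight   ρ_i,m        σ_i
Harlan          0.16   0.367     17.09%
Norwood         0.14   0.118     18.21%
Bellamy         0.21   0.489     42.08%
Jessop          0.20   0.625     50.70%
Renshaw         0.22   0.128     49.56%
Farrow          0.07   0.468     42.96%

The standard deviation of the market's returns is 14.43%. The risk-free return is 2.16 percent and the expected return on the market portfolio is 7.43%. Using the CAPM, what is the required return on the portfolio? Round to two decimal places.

7.55%

β_Harlan = 0.367 × 17.09% / 14.43% = 0.4347
β_Norwood = 0.118 × 18.21% / 14.43% = 0.1489
β_Bellamy = 0.489 × 42.08% / 14.43% = 1.4260
β_Jessop = 0.625 × 50.70% / 14.43% = 2.1959
β_Renshaw = 0.128 × 49.56% / 14.43% = 0.4396
β_Farrow = 0.468 × 42.96% / 14.43% = 1.3933
β_P = Σ w_i β_i = 0.16×0.4347 + 0.14×0.1489 + 0.21×1.4260 + 0.20×2.1959 + 0.22×0.4396 + 0.07×1.3933 = 1.0233
MRP = 7.43% − 2.16% = 5.27%
E(R_P) = R_f + β_P × MRP = 2.16% + 1.0233 × 5.27% = 7.55%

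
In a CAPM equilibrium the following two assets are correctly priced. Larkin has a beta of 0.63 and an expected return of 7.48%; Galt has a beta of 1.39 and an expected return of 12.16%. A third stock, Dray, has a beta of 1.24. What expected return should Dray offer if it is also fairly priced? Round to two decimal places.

11.24%

MRP (SML slope) = (12.16% − 7.48%) / (1.39 − 0.63) = 4.68% / 0.76 = 6.1579%
R_f (intercept) = 7.48% − 0.63 × 6.1579% = 3.6005%
E(R_Dray) = R_f + β × MRP = 3.6005% + 1.24 × 6.1579% = 11.24%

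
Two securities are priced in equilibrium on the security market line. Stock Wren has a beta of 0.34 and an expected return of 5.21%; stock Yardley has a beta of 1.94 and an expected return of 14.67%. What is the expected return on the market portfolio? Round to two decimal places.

9.11%

Both satisfy E(R) = R_f + β·MRP, so the slope of the SML is
MRP = (14.67% − 5.21%) / (1.94 − 0.34) = 9.46% / 1.60 = 5.9125%
R_f = E(R_Wren) − β_Wren·MRP = 5.21% − 0.34 × 5.9125% = 3.1998%
E(R_m) = R_f + MRP = 3.1998% + 5.9125% = 9.11%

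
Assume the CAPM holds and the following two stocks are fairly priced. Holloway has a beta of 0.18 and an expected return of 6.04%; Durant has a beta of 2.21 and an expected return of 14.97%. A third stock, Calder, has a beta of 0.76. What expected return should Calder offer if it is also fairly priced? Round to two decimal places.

8.59%

MRP (SML slope) = (14.97% − 6.04%) / (2.21 − 0.18) = 8.93% / 2.03 = 4.3990%
R_f (intercept) = 6.04% − 0.18 × 4.3990% = 5.2482%
E(R_Calder) = R_f + β × MRP = 5.2482% + 0.76 × 4.3990% = 8.59%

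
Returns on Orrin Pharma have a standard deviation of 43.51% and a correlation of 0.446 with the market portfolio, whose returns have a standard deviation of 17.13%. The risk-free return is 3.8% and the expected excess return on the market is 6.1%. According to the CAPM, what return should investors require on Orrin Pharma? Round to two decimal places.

10.71%

β = ρ × σ_i / σ_m = 0.446 × 43.51% / 17.13% = 1.1328
E(R) = 3.8% + 1.1328 × 6.1% = 10.71%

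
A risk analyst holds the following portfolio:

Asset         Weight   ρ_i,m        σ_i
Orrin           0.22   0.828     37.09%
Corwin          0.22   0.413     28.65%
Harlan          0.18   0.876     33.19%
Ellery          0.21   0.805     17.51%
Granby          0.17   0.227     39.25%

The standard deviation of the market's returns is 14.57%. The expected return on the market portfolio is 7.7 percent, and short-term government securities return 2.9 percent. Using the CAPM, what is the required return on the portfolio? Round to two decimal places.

β_Orrin = 0.828 × 37.09% / 14.57% = 2.1078
β_Corwin = 0.413 × 28.65% / 14.57% = 0.8121
β_Harlan = 0.876 × 33.19% / 14.57% = 1.9955
β_Ellery = 0.805 × 17.51% / 14.57% = 0.9674
β_Granby = 0.227 × 39.25% / 14.57% = 0.6115
β_P = Σ w_i β_i = 0.22×2.1078 + 0.22×0.8121 + 0.18×1.9955 + 0.21×0.9674 + 0.17×0.6115 = 1.3087
MRP = 7.7% − 2.9% = 4.80%
E(R_P) = R_f + β_P × MRP = 2.9% + 1.3087 × 4.8% = 9.18%

9.18%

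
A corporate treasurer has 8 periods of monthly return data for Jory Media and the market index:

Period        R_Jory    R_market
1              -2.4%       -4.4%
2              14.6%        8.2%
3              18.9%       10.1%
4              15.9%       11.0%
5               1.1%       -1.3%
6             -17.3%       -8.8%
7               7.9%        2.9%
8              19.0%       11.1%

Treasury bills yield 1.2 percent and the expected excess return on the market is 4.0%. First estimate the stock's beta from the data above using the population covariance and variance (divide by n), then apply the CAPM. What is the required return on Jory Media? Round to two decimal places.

7.66%

Mean R_i = (-2.4 + 14.6 + 18.9 + 15.9 + 1.1 − 17.3 + 7.9 + 19.0) / 8 = 7.2125%
Mean R_m = (-4.4 + 8.2 + 10.1 + 11.0 − 1.3 − 8.8 + 2.9 + 11.1) / 8 = 3.6000%
Σ(R_i − R̄_i)(R_m − R̄_m) = 672.9700  ⇒  Cov = 672.9700 / 8 = 84.1213
Σ(R_m − R̄_m)² = 416.6800  ⇒  Var(R_m) = 416.6800 / 8 = 52.0850
β = Cov / Var(R_m) = 84.1213 / 52.0850 = 1.6151
E(R) = R_f + β × MRP = 1.2% + 1.6151 × 4.0% = 7.66%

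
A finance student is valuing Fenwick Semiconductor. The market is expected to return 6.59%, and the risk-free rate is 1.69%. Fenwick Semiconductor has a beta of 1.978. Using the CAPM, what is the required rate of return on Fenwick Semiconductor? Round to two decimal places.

Market risk premium = E(R_m) − R_f = 6.59% − 1.69% = 4.90%
E(R) = R_f + β × MRP = 1.69% + 1.978 × 4.90% = 11.38%

11.38%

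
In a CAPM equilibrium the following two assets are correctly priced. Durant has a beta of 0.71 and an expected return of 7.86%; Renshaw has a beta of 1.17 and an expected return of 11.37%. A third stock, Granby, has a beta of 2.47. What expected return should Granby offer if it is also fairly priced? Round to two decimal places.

MRP (SML slope) = (11.37% − 7.86%) / (1.17 − 0.71) = 3.51% / 0.46 = 7.6304%
R_f (intercept) = 7.86% − 0.71 × 7.6304% = 2.4424%
E(R_Granby) = R_f + β × MRP = 2.4424% + 2.47 × 7.6304% = 21.29%

21.29%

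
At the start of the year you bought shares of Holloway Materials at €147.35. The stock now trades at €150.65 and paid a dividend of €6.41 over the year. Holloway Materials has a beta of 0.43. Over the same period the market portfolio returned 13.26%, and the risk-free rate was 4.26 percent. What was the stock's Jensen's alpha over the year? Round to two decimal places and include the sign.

-1.54%

Realised HPR = (P1 + D1 − P0) / P0 = (150.65 + 6.41 − 147.35) / 147.35 = 9.71 / 147.35 = 6.5898%
MRP = 13.26% − 4.26% = 9.00%
CAPM required = R_f + β·MRP = 4.26% + 0.43 × 9.00% = 8.1300%
α = realised − required = 6.5898% − 8.1300% = -1.54%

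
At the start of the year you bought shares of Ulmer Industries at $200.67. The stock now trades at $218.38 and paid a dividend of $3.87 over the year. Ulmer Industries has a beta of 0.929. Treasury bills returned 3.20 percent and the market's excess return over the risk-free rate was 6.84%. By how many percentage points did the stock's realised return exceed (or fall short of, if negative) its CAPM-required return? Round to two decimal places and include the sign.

Realised HPR = (P1 + D1 − P0) / P0 = (218.38 + 3.87 − 200.67) / 200.67 = 21.58 / 200.67 = 10.7540%
CAPM required = R_f + β·MRP = 3.20% + 0.929 × 6.84% = 9.55436%
α = realised − required = 10.7540% − 9.55436% = +1.20%

+1.20%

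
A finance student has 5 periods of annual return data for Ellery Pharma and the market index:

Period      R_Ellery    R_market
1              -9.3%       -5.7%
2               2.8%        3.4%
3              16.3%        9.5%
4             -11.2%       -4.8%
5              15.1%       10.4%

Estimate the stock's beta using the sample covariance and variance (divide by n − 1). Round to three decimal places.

1.689

Mean R_i = (-9.3 + 2.8 + 16.3 − 11.2 + 15.1) / 5 = 2.7400%
Mean R_m = (-5.7 + 3.4 + 9.5 − 4.8 + 10.4) / 5 = 2.5600%
Σ(R_i − R̄_i)(R_m − R̄_m) = 393.1080  ⇒  Cov = 393.1080 / 4 = 98.2770
Σ(R_m − R̄_m)² = 232.7320  ⇒  Var(R_m) = 232.7320 / 4 = 58.1830
β = Cov / Var(R_m) = 98.2770 / 58.1830 = 1.6891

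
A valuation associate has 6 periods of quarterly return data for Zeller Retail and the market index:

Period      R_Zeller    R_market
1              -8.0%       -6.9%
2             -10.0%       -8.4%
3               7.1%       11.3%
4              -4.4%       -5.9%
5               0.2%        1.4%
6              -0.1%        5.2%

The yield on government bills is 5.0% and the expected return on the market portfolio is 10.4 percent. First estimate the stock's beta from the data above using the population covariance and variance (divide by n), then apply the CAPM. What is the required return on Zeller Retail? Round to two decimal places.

Mean R_i = (-8.0 − 10.0 + 7.1 − 4.4 + 0.2 − 0.1) / 6 = -2.5333%
Mean R_m = (-6.9 − 8.4 + 11.3 − 5.9 + 1.4 + 5.2) / 6 = -0.5500%
Σ(R_i − R̄_i)(R_m − R̄_m) = 236.7900  ⇒  Cov = 236.7900 / 6 = 39.4650
Σ(R_m − R̄_m)² = 307.8550  ⇒  Var(R_m) = 307.8550 / 6 = 51.3092
β = Cov / Var(R_m) = 39.4650 / 51.3092 = 0.7692
MRP = 10.4% − 5.0% = 5.40%
E(R) = R_f + β × MRP = 5.0% + 0.7692 × 5.4% = 9.15%

9.15%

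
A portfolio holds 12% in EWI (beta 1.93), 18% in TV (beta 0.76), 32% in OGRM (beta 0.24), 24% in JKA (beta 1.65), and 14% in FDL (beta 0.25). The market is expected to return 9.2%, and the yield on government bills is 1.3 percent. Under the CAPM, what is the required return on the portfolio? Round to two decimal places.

8.22%

β_P = Σ w_i β_i = 0.12×1.93 + 0.18×0.76 + 0.32×0.24 + 0.24×1.65 + 0.14×0.25 = 0.8762
MRP = 9.2% − 1.3% = 7.90%
E(R_P) = R_f + β_P × MRP = 1.3% + 0.8762 × 7.9% = 8.22%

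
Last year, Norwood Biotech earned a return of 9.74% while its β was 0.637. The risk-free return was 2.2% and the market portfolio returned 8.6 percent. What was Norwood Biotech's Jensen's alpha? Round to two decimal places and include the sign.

Market excess return = 8.6% − 2.2% = 6.40%
CAPM benchmark = R_f + β(R_m − R_f) = 2.2% + 0.637 × 6.4% = 6.2768%
α = actual − benchmark = 9.74% − 6.2768% = +3.46%

+3.46%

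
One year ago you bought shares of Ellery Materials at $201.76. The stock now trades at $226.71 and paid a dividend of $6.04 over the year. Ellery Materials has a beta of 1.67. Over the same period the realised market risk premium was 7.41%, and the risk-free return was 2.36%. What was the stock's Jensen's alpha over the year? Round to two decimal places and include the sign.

+0.63%

Realised HPR = (P1 + D1 − P0) / P0 = (226.71 + 6.04 − 201.76) / 201.76 = 30.99 / 201.76 = 15.3598%
CAPM required = R_f + β·MRP = 2.36% + 1.67 × 7.41% = 14.7347%
α = realised − required = 15.3598% − 14.7347% = +0.63%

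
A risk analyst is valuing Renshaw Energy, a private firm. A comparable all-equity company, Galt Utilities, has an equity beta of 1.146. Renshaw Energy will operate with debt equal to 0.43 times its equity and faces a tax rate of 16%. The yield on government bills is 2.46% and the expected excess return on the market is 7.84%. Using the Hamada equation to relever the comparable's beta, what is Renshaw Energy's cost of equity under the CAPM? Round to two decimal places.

14.69%

β_L = β_U × [1 + (1 − t)(D/E)] = 1.146 × [1 + (1 − 0.16) × 0.43]
    = 1.146 × [1 + 0.84 × 0.43] = 1.146 × 1.3612 = 1.5599
E(R) = R_f + β_L × MRP = 2.46% + 1.5599 × 7.84% = 14.69%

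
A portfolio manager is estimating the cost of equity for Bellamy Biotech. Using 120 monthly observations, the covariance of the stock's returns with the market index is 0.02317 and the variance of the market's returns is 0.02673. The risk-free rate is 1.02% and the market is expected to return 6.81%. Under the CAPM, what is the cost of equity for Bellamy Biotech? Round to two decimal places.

β = Cov(R_i, R_m) / Var(R_m) = 0.02317 / 0.02673 = 0.8668
MRP = 6.81% − 1.02% = 5.79%
E(R) = R_f + β × MRP = 1.02% + 0.8668 × 5.79% = 6.04%

6.04%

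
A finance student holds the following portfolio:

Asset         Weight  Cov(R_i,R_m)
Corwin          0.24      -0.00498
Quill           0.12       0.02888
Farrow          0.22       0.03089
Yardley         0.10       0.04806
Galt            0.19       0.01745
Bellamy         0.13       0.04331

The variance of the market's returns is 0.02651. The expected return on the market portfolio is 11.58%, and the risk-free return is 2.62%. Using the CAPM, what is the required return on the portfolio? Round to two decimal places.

10.33%

β_Corwin = -0.00498 / 0.02651 = -0.1879
β_Quill = 0.02888 / 0.02651 = 1.0894
β_Farrow = 0.03089 / 0.02651 = 1.1652
β_Yardley = 0.04806 / 0.02651 = 1.8129
β_Galt = 0.01745 / 0.02651 = 0.6582
β_Bellamy = 0.04331 / 0.02651 = 1.6337
β_P = Σ w_i β_i = 0.24×-0.1879 + 0.12×1.0894 + 0.22×1.1652 + 0.10×1.8129 + 0.19×0.6582 + 0.13×1.6337 = 0.8607
MRP = 11.58% − 2.62% = 8.96%
E(R_P) = R_f + β_P × MRP = 2.62% + 0.8607 × 8.96% = 10.33%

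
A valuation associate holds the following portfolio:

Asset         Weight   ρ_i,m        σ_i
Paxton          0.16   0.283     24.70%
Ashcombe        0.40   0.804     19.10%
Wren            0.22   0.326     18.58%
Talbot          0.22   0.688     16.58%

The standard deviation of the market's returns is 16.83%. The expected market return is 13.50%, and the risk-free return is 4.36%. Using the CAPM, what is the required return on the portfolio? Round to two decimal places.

10.39%

β_Paxton = 0.283 × 24.70% / 16.83% = 0.4153
β_Ashcombe = 0.804 × 19.10% / 16.83% = 0.9124
β_Wren = 0.326 × 18.58% / 16.83% = 0.3599
β_Talbot = 0.688 × 16.58% / 16.83% = 0.6778
β_P = Σ w_i β_i = 0.16×0.4153 + 0.40×0.9124 + 0.22×0.3599 + 0.22×0.6778 = 0.6597
MRP = 13.50% − 4.36% = 9.14%
E(R_P) = R_f + β_P × MRP = 4.36% + 0.6597 × 9.14% = 10.39%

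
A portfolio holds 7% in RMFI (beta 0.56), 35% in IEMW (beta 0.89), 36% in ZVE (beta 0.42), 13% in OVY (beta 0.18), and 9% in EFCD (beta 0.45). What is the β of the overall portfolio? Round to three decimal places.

0.566

β_P = Σ w_i β_i = 0.07×0.56 + 0.35×0.89 + 0.36×0.42 + 0.13×0.18 + 0.09×0.45 = 0.5658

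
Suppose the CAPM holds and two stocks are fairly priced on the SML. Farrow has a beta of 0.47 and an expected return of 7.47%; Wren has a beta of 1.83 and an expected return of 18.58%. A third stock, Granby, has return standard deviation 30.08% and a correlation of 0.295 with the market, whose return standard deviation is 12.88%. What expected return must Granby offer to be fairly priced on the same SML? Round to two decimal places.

MRP = (18.58% − 7.47%) / (1.83 − 0.47) = 8.1691%
R_f = 7.47% − 0.47 × 8.1691% = 3.6305%
β_Granby = ρ·σ_i/σ_m = 0.295 × 30.08 / 12.88 = 0.6889
E(R_Granby) = R_f + β × MRP = 3.6305% + 0.6889 × 8.1691% = 9.26%

9.26%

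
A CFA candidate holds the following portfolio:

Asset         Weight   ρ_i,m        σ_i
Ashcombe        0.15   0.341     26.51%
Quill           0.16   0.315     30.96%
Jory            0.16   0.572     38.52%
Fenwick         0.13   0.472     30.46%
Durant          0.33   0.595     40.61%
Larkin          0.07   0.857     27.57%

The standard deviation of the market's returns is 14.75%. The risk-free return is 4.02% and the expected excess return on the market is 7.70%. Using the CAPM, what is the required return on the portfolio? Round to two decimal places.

13.38%

β_Ashcombe = 0.341 × 26.51% / 14.75% = 0.6129
β_Quill = 0.315 × 30.96% / 14.75% = 0.6612
β_Jory = 0.572 × 38.52% / 14.75% = 1.4938
β_Fenwick = 0.472 × 30.46% / 14.75% = 0.9747
β_Durant = 0.595 × 40.61% / 14.75% = 1.6382
β_Larkin = 0.857 × 27.57% / 14.75% = 1.6019
β_P = Σ w_i β_i = 0.15×0.6129 + 0.16×0.6612 + 0.16×1.4938 + 0.13×0.9747 + 0.33×1.6382 + 0.07×1.6019 = 1.2162
E(R_P) = R_f + β_P × MRP = 4.02% + 1.2162 × 7.70% = 13.38%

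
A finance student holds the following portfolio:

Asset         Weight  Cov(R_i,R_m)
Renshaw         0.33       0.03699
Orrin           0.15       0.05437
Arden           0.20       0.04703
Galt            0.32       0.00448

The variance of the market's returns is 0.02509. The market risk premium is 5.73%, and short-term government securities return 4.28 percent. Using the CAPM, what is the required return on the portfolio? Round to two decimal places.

β_Renshaw = 0.03699 / 0.02509 = 1.4743
β_Orrin = 0.05437 / 0.02509 = 2.1670
β_Arden = 0.04703 / 0.02509 = 1.8745
β_Galt = 0.00448 / 0.02509 = 0.1786
β_P = Σ w_i β_i = 0.33×1.4743 + 0.15×2.1670 + 0.20×1.8745 + 0.32×0.1786 = 1.2436
E(R_P) = R_f + β_P × MRP = 4.28% + 1.2436 × 5.73% = 11.41%

11.41%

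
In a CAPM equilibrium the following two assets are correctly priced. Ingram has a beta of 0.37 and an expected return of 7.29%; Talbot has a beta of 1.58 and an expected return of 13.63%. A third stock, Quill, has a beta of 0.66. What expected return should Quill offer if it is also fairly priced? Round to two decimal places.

8.81%

MRP (SML slope) = (13.63% − 7.29%) / (1.58 − 0.37) = 6.34% / 1.21 = 5.2397%
R_f (intercept) = 7.29% − 0.37 × 5.2397% = 5.3513%
E(R_Quill) = R_f + β × MRP = 5.3513% + 0.66 × 5.2397% = 8.81%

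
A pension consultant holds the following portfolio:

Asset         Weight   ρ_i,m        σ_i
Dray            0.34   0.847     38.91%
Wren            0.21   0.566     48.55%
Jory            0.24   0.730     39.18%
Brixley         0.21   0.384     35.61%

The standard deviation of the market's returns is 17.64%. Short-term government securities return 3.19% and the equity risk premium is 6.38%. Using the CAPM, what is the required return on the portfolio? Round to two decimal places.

β_Dray = 0.847 × 38.91% / 17.64% = 1.8683
β_Wren = 0.566 × 48.55% / 17.64% = 1.5578
β_Jory = 0.730 × 39.18% / 17.64% = 1.6214
β_Brixley = 0.384 × 35.61% / 17.64% = 0.7752
β_P = Σ w_i β_i = 0.34×1.8683 + 0.21×1.5578 + 0.24×1.6214 + 0.21×0.7752 = 1.5143
E(R_P) = R_f + β_P × MRP = 3.19% + 1.5143 × 6.38% = 12.85%

12.85%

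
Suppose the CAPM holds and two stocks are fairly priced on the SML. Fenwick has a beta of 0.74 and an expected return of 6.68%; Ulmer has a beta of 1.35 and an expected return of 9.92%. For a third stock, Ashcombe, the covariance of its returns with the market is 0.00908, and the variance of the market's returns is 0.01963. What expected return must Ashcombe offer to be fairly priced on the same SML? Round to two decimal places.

5.21%

MRP = (9.92% − 6.68%) / (1.35 − 0.74) = 5.3115%
R_f = 6.68% − 0.74 × 5.3115% = 2.7495%
β_Ashcombe = Cov / Var(R_m) = 0.00908 / 0.01963 = 0.4626
E(R_Ashcombe) = R_f + β × MRP = 2.7495% + 0.4626 × 5.3115% = 5.21%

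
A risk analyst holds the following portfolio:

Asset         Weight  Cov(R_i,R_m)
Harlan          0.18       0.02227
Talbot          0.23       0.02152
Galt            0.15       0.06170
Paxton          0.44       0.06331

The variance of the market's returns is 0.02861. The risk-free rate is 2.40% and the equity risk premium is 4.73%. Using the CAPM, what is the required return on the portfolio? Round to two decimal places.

β_Harlan = 0.02227 / 0.02861 = 0.7784
β_Talbot = 0.02152 / 0.02861 = 0.7522
β_Galt = 0.06170 / 0.02861 = 2.1566
β_Paxton = 0.06331 / 0.02861 = 2.2129
β_P = Σ w_i β_i = 0.18×0.7784 + 0.23×0.7522 + 0.15×2.1566 + 0.44×2.2129 = 1.6103
E(R_P) = R_f + β_P × MRP = 2.40% + 1.6103 × 4.73% = 10.02%

10.02%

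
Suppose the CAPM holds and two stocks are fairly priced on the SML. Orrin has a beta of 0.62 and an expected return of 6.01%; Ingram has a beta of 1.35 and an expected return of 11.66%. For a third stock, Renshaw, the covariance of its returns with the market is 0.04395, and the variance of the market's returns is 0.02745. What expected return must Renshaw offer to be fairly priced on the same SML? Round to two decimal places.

13.60%

MRP = (11.66% − 6.01%) / (1.35 − 0.62) = 7.7397%
R_f = 6.01% − 0.62 × 7.7397% = 1.2114%
β_Renshaw = Cov / Var(R_m) = 0.04395 / 0.02745 = 1.6011
E(R_Renshaw) = R_f + β × MRP = 1.2114% + 1.6011 × 7.7397% = 13.60%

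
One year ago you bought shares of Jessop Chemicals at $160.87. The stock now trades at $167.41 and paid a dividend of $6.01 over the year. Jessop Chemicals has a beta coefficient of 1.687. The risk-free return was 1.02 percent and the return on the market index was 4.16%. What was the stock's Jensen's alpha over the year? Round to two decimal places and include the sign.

Realised HPR = (P1 + D1 − P0) / P0 = (167.41 + 6.01 − 160.87) / 160.87 = 12.55 / 160.87 = 7.8013%
MRP = 4.16% − 1.02% = 3.14%
CAPM required = R_f + β·MRP = 1.02% + 1.687 × 3.14% = 6.31718%
α = realised − required = 7.8013% − 6.31718% = +1.48%

+1.48%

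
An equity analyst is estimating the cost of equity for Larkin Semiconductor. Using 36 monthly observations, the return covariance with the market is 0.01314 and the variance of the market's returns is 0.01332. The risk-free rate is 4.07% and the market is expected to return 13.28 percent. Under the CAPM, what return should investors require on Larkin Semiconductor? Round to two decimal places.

13.16%

β = Cov(R_i, R_m) / Var(R_m) = 0.01314 / 0.01332 = 0.9865
MRP = 13.28% − 4.07% = 9.21%
E(R) = R_f + β × MRP = 4.07% + 0.9865 × 9.21% = 13.16%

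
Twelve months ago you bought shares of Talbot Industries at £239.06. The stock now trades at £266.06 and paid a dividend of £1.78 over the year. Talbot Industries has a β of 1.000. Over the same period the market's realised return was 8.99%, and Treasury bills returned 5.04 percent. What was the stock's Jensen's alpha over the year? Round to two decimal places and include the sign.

+3.05%

Realised HPR = (P1 + D1 − P0) / P0 = (266.06 + 1.78 − 239.06) / 239.06 = 28.78 / 239.06 = 12.0388%
MRP = 8.99% − 5.04% = 3.95%
CAPM required = R_f + β·MRP = 5.04% + 1.000 × 3.95% = 8.99000%
α = realised − required = 12.0388% − 8.99000% = +3.05%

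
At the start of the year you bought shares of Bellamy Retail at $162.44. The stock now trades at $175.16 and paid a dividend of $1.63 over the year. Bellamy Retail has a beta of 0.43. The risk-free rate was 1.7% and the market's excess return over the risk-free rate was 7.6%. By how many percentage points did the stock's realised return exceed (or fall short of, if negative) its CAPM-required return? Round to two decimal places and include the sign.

+3.87%

Realised HPR = (P1 + D1 − P0) / P0 = (175.16 + 1.63 − 162.44) / 162.44 = 14.35 / 162.44 = 8.8340%
CAPM required = R_f + β·MRP = 1.7% + 0.43 × 7.6% = 4.9680%
α = realised − required = 8.8340% − 4.9680% = +3.87%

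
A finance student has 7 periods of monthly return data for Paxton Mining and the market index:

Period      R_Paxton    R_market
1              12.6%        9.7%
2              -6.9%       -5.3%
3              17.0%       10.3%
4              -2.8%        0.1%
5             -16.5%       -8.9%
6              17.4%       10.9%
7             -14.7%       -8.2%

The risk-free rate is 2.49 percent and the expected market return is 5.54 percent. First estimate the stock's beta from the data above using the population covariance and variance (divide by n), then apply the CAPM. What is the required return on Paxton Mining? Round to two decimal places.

Mean R_i = (12.6 − 6.9 + 17.0 − 2.8 − 16.5 + 17.4 − 14.7) / 7 = 0.8714%
Mean R_m = (9.7 − 5.3 + 10.3 + 0.1 − 8.9 + 10.9 − 8.2) / 7 = 1.2286%
Σ(R_i − R̄_i)(R_m − R̄_m) = 783.1657  ⇒  Cov = 783.1657 / 7 = 111.8808
Σ(R_m − R̄_m)² = 482.9743  ⇒  Var(R_m) = 482.9743 / 7 = 68.9963
β = Cov / Var(R_m) = 111.8808 / 68.9963 = 1.6215
MRP = 5.54% − 2.49% = 3.05%
E(R) = R_f + β × MRP = 2.49% + 1.6215 × 3.05% = 7.44%

7.44%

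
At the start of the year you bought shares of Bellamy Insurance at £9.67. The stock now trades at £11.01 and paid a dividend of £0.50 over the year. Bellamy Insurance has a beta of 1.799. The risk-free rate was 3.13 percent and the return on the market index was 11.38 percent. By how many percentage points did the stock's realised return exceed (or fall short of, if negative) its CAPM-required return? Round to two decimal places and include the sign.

Realised HPR = (P1 + D1 − P0) / P0 = (11.01 + 0.50 − 9.67) / 9.67 = 1.84 / 9.67 = 19.0279%
MRP = 11.38% − 3.13% = 8.25%
CAPM required = R_f + β·MRP = 3.13% + 1.799 × 8.25% = 17.97175%
α = realised − required = 19.0279% − 17.97175% = +1.06%

+1.06%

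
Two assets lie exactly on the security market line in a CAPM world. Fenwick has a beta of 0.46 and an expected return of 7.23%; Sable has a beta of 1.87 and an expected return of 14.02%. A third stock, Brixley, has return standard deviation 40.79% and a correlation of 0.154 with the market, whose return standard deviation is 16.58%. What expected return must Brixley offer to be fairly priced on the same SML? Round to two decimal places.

MRP = (14.02% − 7.23%) / (1.87 − 0.46) = 4.8156%
R_f = 7.23% − 0.46 × 4.8156% = 5.0148%
β_Brixley = ρ·σ_i/σ_m = 0.154 × 40.79 / 16.58 = 0.3789
E(R_Brixley) = R_f + β × MRP = 5.0148% + 0.3789 × 4.8156% = 6.84%

6.84%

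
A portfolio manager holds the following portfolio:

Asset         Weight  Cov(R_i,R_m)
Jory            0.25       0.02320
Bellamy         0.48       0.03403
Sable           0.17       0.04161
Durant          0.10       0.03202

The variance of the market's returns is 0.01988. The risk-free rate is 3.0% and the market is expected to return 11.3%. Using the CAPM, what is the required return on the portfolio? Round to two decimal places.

β_Jory = 0.02320 / 0.01988 = 1.1670
β_Bellamy = 0.03403 / 0.01988 = 1.7118
β_Sable = 0.04161 / 0.01988 = 2.0931
β_Durant = 0.03202 / 0.01988 = 1.6107
β_P = Σ w_i β_i = 0.25×1.1670 + 0.48×1.7118 + 0.17×2.0931 + 0.10×1.6107 = 1.6303
MRP = 11.3% − 3.0% = 8.30%
E(R_P) = R_f + β_P × MRP = 3.0% + 1.6303 × 8.3% = 16.53%

16.53%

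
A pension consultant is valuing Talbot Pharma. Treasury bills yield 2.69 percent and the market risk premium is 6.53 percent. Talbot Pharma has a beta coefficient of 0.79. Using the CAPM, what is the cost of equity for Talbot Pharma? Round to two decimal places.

E(R) = R_f + β × MRP = 2.69% + 0.79 × 6.53% = 7.85%

7.85%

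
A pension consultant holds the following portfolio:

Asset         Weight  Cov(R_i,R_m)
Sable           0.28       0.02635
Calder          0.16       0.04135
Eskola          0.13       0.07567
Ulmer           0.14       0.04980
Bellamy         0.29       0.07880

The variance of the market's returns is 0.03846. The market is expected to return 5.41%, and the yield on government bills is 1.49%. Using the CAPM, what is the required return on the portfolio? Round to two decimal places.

6.96%

β_Sable = 0.02635 / 0.03846 = 0.6851
β_Calder = 0.04135 / 0.03846 = 1.0751
β_Eskola = 0.07567 / 0.03846 = 1.9675
β_Ulmer = 0.04980 / 0.03846 = 1.2949
β_Bellamy = 0.07880 / 0.03846 = 2.0489
β_P = Σ w_i β_i = 0.28×0.6851 + 0.16×1.0751 + 0.13×1.9675 + 0.14×1.2949 + 0.29×2.0489 = 1.3951
MRP = 5.41% − 1.49% = 3.92%
E(R_P) = R_f + β_P × MRP = 1.49% + 1.3951 × 3.92% = 6.96%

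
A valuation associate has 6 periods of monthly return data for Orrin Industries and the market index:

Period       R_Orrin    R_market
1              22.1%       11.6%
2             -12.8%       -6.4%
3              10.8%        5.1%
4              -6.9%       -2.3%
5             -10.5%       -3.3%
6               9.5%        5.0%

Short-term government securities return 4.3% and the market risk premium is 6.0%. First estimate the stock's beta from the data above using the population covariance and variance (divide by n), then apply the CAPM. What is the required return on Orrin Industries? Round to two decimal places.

Mean R_i = (22.1 − 12.8 + 10.8 − 6.9 − 10.5 + 9.5) / 6 = 2.0333%
Mean R_m = (11.6 − 6.4 + 5.1 − 2.3 − 3.3 + 5.0) / 6 = 1.6167%
Σ(R_i − R̄_i)(R_m − R̄_m) = 471.6567  ⇒  Cov = 471.6567 / 6 = 78.6095
Σ(R_m − R̄_m)² = 227.0283  ⇒  Var(R_m) = 227.0283 / 6 = 37.8381
β = Cov / Var(R_m) = 78.6095 / 37.8381 = 2.0775
E(R) = R_f + β × MRP = 4.3% + 2.0775 × 6.0% = 16.77%

16.77%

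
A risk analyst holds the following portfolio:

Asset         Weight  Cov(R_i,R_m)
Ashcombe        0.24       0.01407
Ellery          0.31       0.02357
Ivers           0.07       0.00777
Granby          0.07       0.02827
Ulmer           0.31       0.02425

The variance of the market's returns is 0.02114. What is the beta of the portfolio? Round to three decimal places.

0.980

β_Ashcombe = 0.01407 / 0.02114 = 0.6656
β_Ellery = 0.02357 / 0.02114 = 1.1149
β_Ivers = 0.00777 / 0.02114 = 0.3675
β_Granby = 0.02827 / 0.02114 = 1.3373
β_Ulmer = 0.02425 / 0.02114 = 1.1471
β_P = Σ w_i β_i = 0.24×0.6656 + 0.31×1.1149 + 0.07×0.3675 + 0.07×1.3373 + 0.31×1.1471 = 0.9803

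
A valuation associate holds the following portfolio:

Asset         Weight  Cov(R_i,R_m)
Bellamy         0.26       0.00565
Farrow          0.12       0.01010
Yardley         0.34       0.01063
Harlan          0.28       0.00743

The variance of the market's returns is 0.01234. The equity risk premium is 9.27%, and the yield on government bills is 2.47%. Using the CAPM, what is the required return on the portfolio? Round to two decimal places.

8.76%

β_Bellamy = 0.00565 / 0.01234 = 0.4579
β_Farrow = 0.01010 / 0.01234 = 0.8185
β_Yardley = 0.01063 / 0.01234 = 0.8614
β_Harlan = 0.00743 / 0.01234 = 0.6021
β_P = Σ w_i β_i = 0.26×0.4579 + 0.12×0.8185 + 0.34×0.8614 + 0.28×0.6021 = 0.6787
E(R_P) = R_f + β_P × MRP = 2.47% + 0.6787 × 9.27% = 8.76%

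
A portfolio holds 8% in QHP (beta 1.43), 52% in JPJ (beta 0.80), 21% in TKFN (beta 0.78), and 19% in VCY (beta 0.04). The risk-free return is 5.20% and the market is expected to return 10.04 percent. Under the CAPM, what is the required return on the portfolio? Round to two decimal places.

β_P = Σ w_i β_i = 0.08×1.43 + 0.52×0.80 + 0.21×0.78 + 0.19×0.04 = 0.7018
MRP = 10.04% − 5.20% = 4.84%
E(R_P) = R_f + β_P × MRP = 5.20% + 0.7018 × 4.84% = 8.60%

8.60%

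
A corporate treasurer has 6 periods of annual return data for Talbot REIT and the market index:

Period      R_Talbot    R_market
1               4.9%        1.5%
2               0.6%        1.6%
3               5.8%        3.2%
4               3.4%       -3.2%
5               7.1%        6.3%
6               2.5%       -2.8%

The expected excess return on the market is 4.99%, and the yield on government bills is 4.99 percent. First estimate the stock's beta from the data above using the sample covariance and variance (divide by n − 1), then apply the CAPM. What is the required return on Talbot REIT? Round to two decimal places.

Mean R_i = (4.9 + 0.6 + 5.8 + 3.4 + 7.1 + 2.5) / 6 = 4.0500%
Mean R_m = (1.5 + 1.6 + 3.2 − 3.2 + 6.3 − 2.8) / 6 = 1.1000%
Σ(R_i − R̄_i)(R_m − R̄_m) = 26.9900  ⇒  Cov = 26.9900 / 5 = 5.3980
Σ(R_m − R̄_m)² = 65.5600  ⇒  Var(R_m) = 65.5600 / 5 = 13.1120
β = Cov / Var(R_m) = 5.3980 / 13.1120 = 0.4117
E(R) = R_f + β × MRP = 4.99% + 0.4117 × 4.99% = 7.04%

7.04%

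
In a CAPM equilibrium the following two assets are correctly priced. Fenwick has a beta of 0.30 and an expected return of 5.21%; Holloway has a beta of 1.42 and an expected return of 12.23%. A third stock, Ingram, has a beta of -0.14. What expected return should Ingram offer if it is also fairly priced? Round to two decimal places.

MRP (SML slope) = (12.23% − 5.21%) / (1.42 − 0.30) = 7.02% / 1.12 = 6.2679%
R_f (intercept) = 5.21% − 0.30 × 6.2679% = 3.3296%
E(R_Ingram) = R_f + β × MRP = 3.3296% + -0.14 × 6.2679% = 2.45%

2.45%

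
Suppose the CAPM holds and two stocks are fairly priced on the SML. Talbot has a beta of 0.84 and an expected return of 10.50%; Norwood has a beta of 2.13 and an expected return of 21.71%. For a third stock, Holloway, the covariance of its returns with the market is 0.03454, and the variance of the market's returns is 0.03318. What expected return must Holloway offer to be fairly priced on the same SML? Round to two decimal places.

MRP = (21.71% − 10.50%) / (2.13 − 0.84) = 8.6899%
R_f = 10.50% − 0.84 × 8.6899% = 3.2005%
β_Holloway = Cov / Var(R_m) = 0.03454 / 0.03318 = 1.0410
E(R_Holloway) = R_f + β × MRP = 3.2005% + 1.0410 × 8.6899% = 12.25%

12.25%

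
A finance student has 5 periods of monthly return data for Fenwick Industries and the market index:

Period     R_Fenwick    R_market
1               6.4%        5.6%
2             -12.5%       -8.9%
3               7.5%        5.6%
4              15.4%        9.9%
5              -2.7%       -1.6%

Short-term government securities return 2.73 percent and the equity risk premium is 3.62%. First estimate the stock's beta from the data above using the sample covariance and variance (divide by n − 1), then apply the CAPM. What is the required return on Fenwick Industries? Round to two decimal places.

7.93%

Mean R_i = (6.4 − 12.5 + 7.5 + 15.4 − 2.7) / 5 = 2.8200%
Mean R_m = (5.6 − 8.9 + 5.6 + 9.9 − 1.6) / 5 = 2.1200%
Σ(R_i − R̄_i)(R_m − R̄_m) = 315.9780  ⇒  Cov = 315.9780 / 4 = 78.9945
Σ(R_m − R̄_m)² = 220.0280  ⇒  Var(R_m) = 220.0280 / 4 = 55.0070
β = Cov / Var(R_m) = 78.9945 / 55.0070 = 1.4361
E(R) = R_f + β × MRP = 2.73% + 1.4361 × 3.62% = 7.93%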